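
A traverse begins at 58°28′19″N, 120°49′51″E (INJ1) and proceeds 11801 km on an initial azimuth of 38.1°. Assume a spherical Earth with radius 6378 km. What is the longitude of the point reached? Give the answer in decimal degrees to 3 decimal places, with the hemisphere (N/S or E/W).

96.102°W

INJ1: φ = +58.47194°, λ = +120.83083°
δ = d/R = 11801/6378 = 1.850267 rad
φ₂ = arcsin(sin φ₁ cos δ + cos φ₁ sin δ cos θ)
   = arcsin(0.85238·-0.27585 + 0.52292·0.96120·0.78694) = 9.23059°
λ₂ = λ₁ + atan2(sin θ sin δ cos φ₁, cos δ − sin φ₁ sin φ₂) = -96.10189°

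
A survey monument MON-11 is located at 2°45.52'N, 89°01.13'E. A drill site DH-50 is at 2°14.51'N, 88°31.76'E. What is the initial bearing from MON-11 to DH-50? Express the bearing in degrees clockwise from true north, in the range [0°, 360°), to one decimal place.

223.4°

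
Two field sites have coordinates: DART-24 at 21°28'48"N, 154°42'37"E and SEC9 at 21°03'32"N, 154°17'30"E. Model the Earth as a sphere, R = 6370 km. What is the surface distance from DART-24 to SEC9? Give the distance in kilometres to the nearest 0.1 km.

DART-24: φ = +21.48000°, λ = +154.71028°
SEC9: φ = +21.05889°, λ = +154.29167°
Δφ = -0.4211°,  Δλ = -0.4186°
a = sin²(Δφ/2) + cos φ₁ cos φ₂ sin²(Δλ/2) = 0.000025
c = 2·arcsin(√a) = 0.010019 rad = 0.5740°
d = R·c = 6370 × 0.010019 = 63.8 km

63.8 km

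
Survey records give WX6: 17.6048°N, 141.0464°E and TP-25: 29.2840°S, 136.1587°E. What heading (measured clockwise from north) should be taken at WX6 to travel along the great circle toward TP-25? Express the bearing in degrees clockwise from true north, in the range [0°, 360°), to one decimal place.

185.8°

Δλ = -4.8877°
y = sin Δλ · cos φ₂ = -0.074315
x = cos φ₁ sin φ₂ − sin φ₁ cos φ₂ cos Δλ = -0.729069
θ = atan2(y, x) = -174.1799° → 185.8201° (mod 360°)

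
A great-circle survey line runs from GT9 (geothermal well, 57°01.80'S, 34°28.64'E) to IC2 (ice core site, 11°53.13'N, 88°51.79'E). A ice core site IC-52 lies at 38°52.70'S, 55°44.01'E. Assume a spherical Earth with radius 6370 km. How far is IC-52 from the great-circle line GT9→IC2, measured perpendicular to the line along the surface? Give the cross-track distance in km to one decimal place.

295.5 km

GT9: φ = -57.03000°, λ = +34.47733°
IC2: φ = +11.88550°, λ = +88.86317°
IC-52: φ = -38.87833°, λ = +55.73350°
δ₁₃ = central angle GT9→IC-52 = 0.399093 rad  (haversine)
θ₁₃ = bearing GT9→IC-52 = 46.577°,  θ₁₂ = bearing GT9→IC2 = 53.431°
dₓₜ = R·arcsin(sin δ₁₃ · sin(θ₁₃ − θ₁₂)) = 6370·arcsin(0.38858·sin(-6.853°)) = -295.470 km
|dₓₜ| = 295.470 km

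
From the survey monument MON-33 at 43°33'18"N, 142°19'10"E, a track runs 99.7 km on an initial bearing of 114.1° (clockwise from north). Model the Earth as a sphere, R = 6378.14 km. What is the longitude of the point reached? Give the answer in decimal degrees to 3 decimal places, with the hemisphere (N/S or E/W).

143.441°E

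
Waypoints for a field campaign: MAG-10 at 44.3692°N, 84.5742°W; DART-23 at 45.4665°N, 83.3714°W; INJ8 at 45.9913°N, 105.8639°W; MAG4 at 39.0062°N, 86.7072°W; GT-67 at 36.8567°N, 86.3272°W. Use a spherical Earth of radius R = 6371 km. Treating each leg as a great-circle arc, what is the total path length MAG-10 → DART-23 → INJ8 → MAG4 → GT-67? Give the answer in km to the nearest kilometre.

3883 km

MAG-10→DART-23: c = 0.024243 rad, d = 154.45 km
DART-23→INJ8: c = 0.273275 rad, d = 1741.04 km
INJ8→MAG4: c = 0.274055 rad, d = 1746.01 km
MAG4→GT-67: c = 0.037879 rad, d = 241.33 km
Total = 154.45 + 1741.04 + 1746.01 + 241.33 = 3882.82 km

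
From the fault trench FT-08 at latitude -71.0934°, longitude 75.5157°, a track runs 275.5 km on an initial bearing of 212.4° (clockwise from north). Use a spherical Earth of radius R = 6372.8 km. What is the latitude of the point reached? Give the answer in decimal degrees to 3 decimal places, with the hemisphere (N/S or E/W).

δ = d/R = 275.5/6372.8 = 0.043231 rad
φ₂ = arcsin(sin φ₁ cos δ + cos φ₁ sin δ cos θ)
   = arcsin(-0.94605·0.99907 + 0.32403·0.04322·-0.84433) = -73.13435°
λ₂ = λ₁ + atan2(sin θ sin δ cos φ₁, cos δ − sin φ₁ sin φ₂) = 70.93771°

73.134°S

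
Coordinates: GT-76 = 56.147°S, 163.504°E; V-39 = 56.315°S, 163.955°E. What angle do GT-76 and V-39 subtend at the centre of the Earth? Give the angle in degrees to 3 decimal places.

0.302°

Δφ = -0.1680°,  Δλ = 0.4510°
a = sin²(Δφ/2) + cos φ₁ cos φ₂ sin²(Δλ/2) = 0.000007
c = 2·arcsin(√a) = 0.005267 rad = 0.3018°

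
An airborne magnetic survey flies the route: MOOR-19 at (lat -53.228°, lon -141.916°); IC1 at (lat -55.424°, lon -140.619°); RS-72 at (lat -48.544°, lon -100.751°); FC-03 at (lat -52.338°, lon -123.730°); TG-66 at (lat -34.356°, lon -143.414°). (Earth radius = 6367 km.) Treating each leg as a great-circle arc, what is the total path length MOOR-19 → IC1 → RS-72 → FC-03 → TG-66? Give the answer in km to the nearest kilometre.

7258 km

MOOR-19→IC1: c = 0.040535 rad, d = 258.09 km
IC1→RS-72: c = 0.438345 rad, d = 2790.94 km
RS-72→FC-03: c = 0.262633 rad, d = 1672.19 km
FC-03→TG-66: c = 0.398412 rad, d = 2536.69 km
Total = 258.09 + 2790.94 + 1672.19 + 2536.69 = 7257.91 km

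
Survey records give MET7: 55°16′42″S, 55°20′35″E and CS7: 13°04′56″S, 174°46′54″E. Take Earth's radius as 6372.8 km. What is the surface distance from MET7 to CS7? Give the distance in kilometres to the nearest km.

MET7: φ = -55.27833°, λ = +55.34306°
CS7: φ = -13.08222°, λ = +174.78167°
Δφ = 42.1961°,  Δλ = 119.4386°
a = sin²(Δφ/2) + cos φ₁ cos φ₂ sin²(Δλ/2) = 0.543320
c = 2·arcsin(√a) = 1.657545 rad = 94.9703°
d = R·c = 6372.8 × 1.657545 = 10563.2 km

10563 km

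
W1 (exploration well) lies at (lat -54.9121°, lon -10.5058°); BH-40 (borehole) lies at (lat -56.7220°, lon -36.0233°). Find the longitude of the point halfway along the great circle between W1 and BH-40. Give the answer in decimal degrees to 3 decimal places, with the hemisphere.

Bx = cos φ₂ cos Δλ = 0.495178,  By = cos φ₂ sin Δλ = -0.236373
φₘ = atan2(sin φ₁ + sin φ₂, √((cos φ₁ + Bx)² + By²)) = -56.47935°
λₘ = λ₁ + atan2(By, cos φ₁ + Bx) = -22.96281°

22.963°W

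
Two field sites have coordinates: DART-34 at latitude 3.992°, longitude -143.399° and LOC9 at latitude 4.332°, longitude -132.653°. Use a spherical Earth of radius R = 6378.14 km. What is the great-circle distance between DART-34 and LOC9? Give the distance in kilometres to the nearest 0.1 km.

1193.7 km

Δφ = 0.3400°,  Δλ = 10.7460°
a = sin²(Δφ/2) + cos φ₁ cos φ₂ sin²(Δλ/2) = 0.008731
c = 2·arcsin(√a) = 0.187151 rad = 10.7230°
d = R·c = 6378.14 × 0.187151 = 1193.7 km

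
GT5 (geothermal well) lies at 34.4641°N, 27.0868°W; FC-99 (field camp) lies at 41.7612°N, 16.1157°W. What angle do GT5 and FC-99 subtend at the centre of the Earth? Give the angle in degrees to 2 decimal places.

11.29°

Δφ = 7.2971°,  Δλ = 10.9711°
a = sin²(Δφ/2) + cos φ₁ cos φ₂ sin²(Δλ/2) = 0.009670
c = 2·arcsin(√a) = 0.196987 rad = 11.2865°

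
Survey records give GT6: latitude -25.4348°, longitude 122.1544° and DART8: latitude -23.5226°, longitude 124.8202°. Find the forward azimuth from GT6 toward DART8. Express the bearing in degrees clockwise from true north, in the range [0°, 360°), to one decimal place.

52.3°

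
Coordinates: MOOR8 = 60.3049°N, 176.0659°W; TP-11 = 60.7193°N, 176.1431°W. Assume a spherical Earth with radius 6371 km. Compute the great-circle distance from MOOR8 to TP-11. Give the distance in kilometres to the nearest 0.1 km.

46.3 km

Δφ = 0.4144°,  Δλ = -0.0772°
a = sin²(Δφ/2) + cos φ₁ cos φ₂ sin²(Δλ/2) = 0.000013
c = 2·arcsin(√a) = 0.007263 rad = 0.4161°
d = R·c = 6371 × 0.007263 = 46.3 km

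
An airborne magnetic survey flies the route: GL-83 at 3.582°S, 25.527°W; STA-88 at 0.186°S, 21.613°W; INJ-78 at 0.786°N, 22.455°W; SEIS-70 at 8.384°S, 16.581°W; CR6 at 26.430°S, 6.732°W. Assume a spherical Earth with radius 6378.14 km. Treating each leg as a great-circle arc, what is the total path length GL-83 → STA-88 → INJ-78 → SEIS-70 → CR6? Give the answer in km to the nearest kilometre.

4193 km

GL-83→STA-88: c = 0.090406 rad, d = 576.62 km
STA-88→INJ-78: c = 0.022444 rad, d = 143.15 km
INJ-78→SEIS-70: c = 0.189886 rad, d = 1211.12 km
SEIS-70→CR6: c = 0.354698 rad, d = 2262.31 km
Total = 576.62 + 143.15 + 1211.12 + 2262.31 = 4193.20 km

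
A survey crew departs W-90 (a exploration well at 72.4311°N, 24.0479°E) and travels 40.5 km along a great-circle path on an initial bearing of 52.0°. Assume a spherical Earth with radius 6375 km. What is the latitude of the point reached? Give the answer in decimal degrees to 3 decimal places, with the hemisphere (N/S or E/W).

72.653°N

δ = d/R = 40.5/6375 = 0.006353 rad
φ₂ = arcsin(sin φ₁ cos δ + cos φ₁ sin δ cos θ)
   = arcsin(0.95335·0.99998 + 0.30185·0.00635·0.61566) = 72.65290°
λ₂ = λ₁ + atan2(sin θ sin δ cos φ₁, cos δ − sin φ₁ sin φ₂) = 25.00995°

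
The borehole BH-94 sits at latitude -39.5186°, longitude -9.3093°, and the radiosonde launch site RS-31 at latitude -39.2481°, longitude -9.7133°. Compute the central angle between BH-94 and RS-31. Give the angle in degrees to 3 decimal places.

Δφ = 0.2705°,  Δλ = -0.4040°
a = sin²(Δφ/2) + cos φ₁ cos φ₂ sin²(Δλ/2) = 0.000013
c = 2·arcsin(√a) = 0.007210 rad = 0.4131°

0.413°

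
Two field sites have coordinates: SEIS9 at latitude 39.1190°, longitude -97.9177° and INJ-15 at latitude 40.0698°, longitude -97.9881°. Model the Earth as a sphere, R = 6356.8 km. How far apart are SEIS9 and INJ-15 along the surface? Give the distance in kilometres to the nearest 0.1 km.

105.7 km

Δφ = 0.9508°,  Δλ = -0.0704°
a = sin²(Δφ/2) + cos φ₁ cos φ₂ sin²(Δλ/2) = 0.000069
c = 2·arcsin(√a) = 0.016622 rad = 0.9523°
d = R·c = 6356.8 × 0.016622 = 105.7 km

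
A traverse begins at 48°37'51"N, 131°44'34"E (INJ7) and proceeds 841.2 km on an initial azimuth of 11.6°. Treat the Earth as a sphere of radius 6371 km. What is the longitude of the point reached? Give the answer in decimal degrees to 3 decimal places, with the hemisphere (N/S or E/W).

INJ7: φ = +48.63083°, λ = +131.74278°
δ = d/R = 841.2/6371 = 0.132036 rad
φ₂ = arcsin(sin φ₁ cos δ + cos φ₁ sin δ cos θ)
   = arcsin(0.75047·0.99130 + 0.66091·0.13165·0.97958) = 56.01334°
λ₂ = λ₁ + atan2(sin θ sin δ cos φ₁, cos δ − sin φ₁ sin φ₂) = 134.45713°

134.457°E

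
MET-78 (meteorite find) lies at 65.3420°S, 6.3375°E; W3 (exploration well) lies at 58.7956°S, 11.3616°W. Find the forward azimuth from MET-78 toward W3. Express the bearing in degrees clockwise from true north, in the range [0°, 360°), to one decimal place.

300.2°

Δλ = -17.6991°
y = sin Δλ · cos φ₂ = -0.157510
x = cos φ₁ sin φ₂ − sin φ₁ cos φ₂ cos Δλ = 0.091721
θ = atan2(y, x) = -59.7870° → 300.2130° (mod 360°)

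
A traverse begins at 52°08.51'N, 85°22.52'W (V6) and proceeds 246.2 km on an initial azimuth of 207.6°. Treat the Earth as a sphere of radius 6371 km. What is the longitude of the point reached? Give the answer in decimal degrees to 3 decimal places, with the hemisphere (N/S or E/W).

V6: φ = +52.14183°, λ = -85.37533°
δ = d/R = 246.2/6371 = 0.038644 rad
φ₂ = arcsin(sin φ₁ cos δ + cos φ₁ sin δ cos θ)
   = arcsin(0.78953·0.99925 + 0.61371·0.03863·-0.88620) = 50.16845°
λ₂ = λ₁ + atan2(sin θ sin δ cos φ₁, cos δ − sin φ₁ sin φ₂) = -86.97662°

86.977°W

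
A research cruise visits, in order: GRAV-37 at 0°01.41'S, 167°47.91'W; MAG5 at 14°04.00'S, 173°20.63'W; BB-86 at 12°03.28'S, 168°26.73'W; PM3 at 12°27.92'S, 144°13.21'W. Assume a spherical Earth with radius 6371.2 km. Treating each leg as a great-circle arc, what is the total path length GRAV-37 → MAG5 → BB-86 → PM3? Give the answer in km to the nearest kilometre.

4884 km

GRAV-37: φ = -0.02350°, λ = -167.79850°
MAG5: φ = -14.06667°, λ = -173.34383°
BB-86: φ = -12.05467°, λ = -168.44550°
PM3: φ = -12.46533°, λ = -144.22017°
GRAV-37→MAG5: c = 0.263157 rad, d = 1676.63 km
MAG5→BB-86: c = 0.090375 rad, d = 575.80 km
BB-86→PM3: c = 0.413089 rad, d = 2631.87 km
Total = 1676.63 + 575.80 + 2631.87 = 4884.30 km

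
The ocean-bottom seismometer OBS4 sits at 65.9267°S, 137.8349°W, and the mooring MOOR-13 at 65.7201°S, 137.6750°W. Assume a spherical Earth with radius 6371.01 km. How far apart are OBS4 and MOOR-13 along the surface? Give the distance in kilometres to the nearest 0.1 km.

24.1 km

Δφ = 0.2066°,  Δλ = 0.1599°
a = sin²(Δφ/2) + cos φ₁ cos φ₂ sin²(Δλ/2) = 0.000004
c = 2·arcsin(√a) = 0.003783 rad = 0.2167°
d = R·c = 6371.01 × 0.003783 = 24.1 km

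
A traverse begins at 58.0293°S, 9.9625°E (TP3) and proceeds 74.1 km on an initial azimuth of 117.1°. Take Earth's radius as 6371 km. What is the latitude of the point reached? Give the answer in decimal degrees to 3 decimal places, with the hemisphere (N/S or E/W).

δ = d/R = 74.1/6371 = 0.011631 rad
φ₂ = arcsin(sin φ₁ cos δ + cos φ₁ sin δ cos θ)
   = arcsin(-0.84832·0.99993 + 0.52949·0.01163·-0.45554) = -58.32791°
λ₂ = λ₁ + atan2(sin θ sin δ cos φ₁, cos δ − sin φ₁ sin φ₂) = 11.09240°

58.328°S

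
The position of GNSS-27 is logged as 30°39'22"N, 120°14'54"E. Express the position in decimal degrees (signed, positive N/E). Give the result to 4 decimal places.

lat: 30.6561° N → +30.6561°
lon: 120.2483° E → +120.2483°

+30.6561°, +120.2483°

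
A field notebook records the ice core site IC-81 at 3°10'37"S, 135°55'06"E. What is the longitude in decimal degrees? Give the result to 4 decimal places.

135.9183°E

135° + 55′/60 + 6″/3600 = 135 + 0.91667 + 0.00167 = 135.9183°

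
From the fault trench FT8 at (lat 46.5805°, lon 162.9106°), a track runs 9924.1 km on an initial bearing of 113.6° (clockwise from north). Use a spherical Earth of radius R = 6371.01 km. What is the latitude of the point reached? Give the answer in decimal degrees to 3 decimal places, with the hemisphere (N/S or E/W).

15.405°S

δ = d/R = 9924.1/6371.01 = 1.557697 rad
φ₂ = arcsin(sin φ₁ cos δ + cos φ₁ sin δ cos θ)
   = arcsin(0.72634·0.01310 + 0.68733·0.99991·-0.40035) = -15.40472°
λ₂ = λ₁ + atan2(sin θ sin δ cos φ₁, cos δ − sin φ₁ sin φ₂) = -125.20526°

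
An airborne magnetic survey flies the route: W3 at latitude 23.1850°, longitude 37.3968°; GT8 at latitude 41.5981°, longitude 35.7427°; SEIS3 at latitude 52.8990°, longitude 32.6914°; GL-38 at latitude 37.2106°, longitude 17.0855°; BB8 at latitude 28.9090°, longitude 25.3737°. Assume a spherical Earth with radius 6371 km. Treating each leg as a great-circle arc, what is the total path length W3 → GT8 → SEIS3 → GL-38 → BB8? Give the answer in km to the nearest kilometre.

6655 km

W3→GT8: c = 0.322275 rad, d = 2053.21 km
GT8→SEIS3: c = 0.200475 rad, d = 1277.23 km
SEIS3→GL-38: c = 0.333092 rad, d = 2122.13 km
GL-38→BB8: c = 0.188747 rad, d = 1202.51 km
Total = 2053.21 + 1277.23 + 2122.13 + 1202.51 = 6655.08 km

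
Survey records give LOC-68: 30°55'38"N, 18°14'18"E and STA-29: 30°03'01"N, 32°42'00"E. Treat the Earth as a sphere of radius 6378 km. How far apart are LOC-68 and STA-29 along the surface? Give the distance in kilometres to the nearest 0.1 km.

1389.7 km

LOC-68: φ = +30.92722°, λ = +18.23833°
STA-29: φ = +30.05028°, λ = +32.70000°
Δφ = -0.8769°,  Δλ = 14.4617°
a = sin²(Δφ/2) + cos φ₁ cos φ₂ sin²(Δλ/2) = 0.011822
c = 2·arcsin(√a) = 0.217888 rad = 12.4841°
d = R·c = 6378 × 0.217888 = 1389.7 km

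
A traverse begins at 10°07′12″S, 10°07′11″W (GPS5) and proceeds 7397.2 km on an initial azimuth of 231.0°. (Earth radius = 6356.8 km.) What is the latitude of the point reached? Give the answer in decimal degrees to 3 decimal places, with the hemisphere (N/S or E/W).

GPS5: φ = -10.12000°, λ = -10.11972°
δ = d/R = 7397.2/6356.8 = 1.163667 rad
φ₂ = arcsin(sin φ₁ cos δ + cos φ₁ sin δ cos θ)
   = arcsin(-0.17571·0.39597 + 0.98444·0.91826·-0.62932) = -39.67759°
λ₂ = λ₁ + atan2(sin θ sin δ cos φ₁, cos δ − sin φ₁ sin φ₂) = -78.12304°

39.678°S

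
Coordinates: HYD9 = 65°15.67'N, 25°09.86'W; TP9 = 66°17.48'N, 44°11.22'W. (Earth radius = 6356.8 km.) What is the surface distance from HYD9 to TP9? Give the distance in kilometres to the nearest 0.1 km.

870.0 km

HYD9: φ = +65.26117°, λ = -25.16433°
TP9: φ = +66.29133°, λ = -44.18700°
Δφ = 1.0302°,  Δλ = -19.0227°
a = sin²(Δφ/2) + cos φ₁ cos φ₂ sin²(Δλ/2) = 0.004675
c = 2·arcsin(√a) = 0.136860 rad = 7.8415°
d = R·c = 6356.8 × 0.136860 = 870.0 km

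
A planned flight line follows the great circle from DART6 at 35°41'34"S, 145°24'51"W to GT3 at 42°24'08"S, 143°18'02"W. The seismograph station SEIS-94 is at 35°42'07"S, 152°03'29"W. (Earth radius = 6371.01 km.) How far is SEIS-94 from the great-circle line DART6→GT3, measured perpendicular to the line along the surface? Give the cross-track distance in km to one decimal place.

DART6: φ = -35.69278°, λ = -145.41417°
GT3: φ = -42.40222°, λ = -143.30056°
SEIS-94: φ = -35.70194°, λ = -152.05806°
δ₁₃ = central angle DART6→SEIS-94 = 0.094153 rad  (haversine)
θ₁₃ = bearing DART6→SEIS-94 = 267.963°,  θ₁₂ = bearing DART6→GT3 = 166.910°
dₓₜ = R·arcsin(sin δ₁₃ · sin(θ₁₃ − θ₁₂)) = 6371.01·arcsin(0.09401·sin(101.053°)) = 588.689 km
|dₓₜ| = 588.689 km

588.7 km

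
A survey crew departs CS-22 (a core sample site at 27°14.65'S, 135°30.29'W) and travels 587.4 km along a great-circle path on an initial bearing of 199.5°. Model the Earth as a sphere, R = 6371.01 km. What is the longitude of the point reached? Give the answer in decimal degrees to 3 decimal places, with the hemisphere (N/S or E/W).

137.586°W

CS-22: φ = -27.24417°, λ = -135.50483°
δ = d/R = 587.4/6371.01 = 0.092199 rad
φ₂ = arcsin(sin φ₁ cos δ + cos φ₁ sin δ cos θ)
   = arcsin(-0.45778·0.99575 + 0.88906·0.09207·-0.94264) = -32.20828°
λ₂ = λ₁ + atan2(sin θ sin δ cos φ₁, cos δ − sin φ₁ sin φ₂) = -137.58642°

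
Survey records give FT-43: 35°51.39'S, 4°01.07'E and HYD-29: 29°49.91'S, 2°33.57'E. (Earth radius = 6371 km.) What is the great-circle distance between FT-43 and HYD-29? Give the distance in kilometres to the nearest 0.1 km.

683.6 km

FT-43: φ = -35.85650°, λ = +4.01783°
HYD-29: φ = -29.83183°, λ = +2.55950°
Δφ = 6.0247°,  Δλ = -1.4583°
a = sin²(Δφ/2) + cos φ₁ cos φ₂ sin²(Δλ/2) = 0.002875
c = 2·arcsin(√a) = 0.107298 rad = 6.1477°
d = R·c = 6371 × 0.107298 = 683.6 km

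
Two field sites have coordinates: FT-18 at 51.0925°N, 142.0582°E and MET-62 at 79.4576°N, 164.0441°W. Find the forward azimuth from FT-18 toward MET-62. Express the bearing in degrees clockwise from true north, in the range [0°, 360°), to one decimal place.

15.5°

Δλ = 53.8977°
y = sin Δλ · cos φ₂ = 0.147828
x = cos φ₁ sin φ₂ − sin φ₁ cos φ₂ cos Δλ = 0.533572
θ = atan2(y, x) = 15.4856° → 15.4856° (mod 360°)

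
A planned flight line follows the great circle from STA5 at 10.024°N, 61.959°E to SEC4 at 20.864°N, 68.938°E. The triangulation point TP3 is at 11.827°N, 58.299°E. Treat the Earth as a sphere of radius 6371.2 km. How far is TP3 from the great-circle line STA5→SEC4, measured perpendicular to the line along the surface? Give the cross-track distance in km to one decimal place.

δ₁₃ = central angle STA5→TP3 = 0.070170 rad  (haversine)
θ₁₃ = bearing STA5→TP3 = 296.982°,  θ₁₂ = bearing STA5→SEC4 = 30.958°
dₓₜ = R·arcsin(sin δ₁₃ · sin(θ₁₃ − θ₁₂)) = 6371.2·arcsin(0.07011·sin(266.024°)) = -445.988 km
|dₓₜ| = 445.988 km

446.0 km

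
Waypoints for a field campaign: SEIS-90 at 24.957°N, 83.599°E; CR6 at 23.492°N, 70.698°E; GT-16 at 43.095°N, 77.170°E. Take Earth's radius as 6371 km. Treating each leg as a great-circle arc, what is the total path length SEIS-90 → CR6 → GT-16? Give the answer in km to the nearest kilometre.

SEIS-90→CR6: c = 0.206842 rad, d = 1317.79 km
CR6→GT-16: c = 0.354639 rad, d = 2259.40 km
Total = 1317.79 + 2259.40 = 3577.20 km

3577 km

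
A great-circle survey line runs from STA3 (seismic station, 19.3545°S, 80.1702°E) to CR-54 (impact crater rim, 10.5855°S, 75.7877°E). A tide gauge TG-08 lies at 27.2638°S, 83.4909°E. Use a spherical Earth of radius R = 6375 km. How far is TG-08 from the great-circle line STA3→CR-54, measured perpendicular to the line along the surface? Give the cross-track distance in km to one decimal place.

δ₁₃ = central angle STA3→TG-08 = 0.147925 rad  (haversine)
θ₁₃ = bearing STA3→TG-08 = 159.552°,  θ₁₂ = bearing STA3→CR-54 = 333.627°
dₓₜ = R·arcsin(sin δ₁₃ · sin(θ₁₃ − θ₁₂)) = 6375·arcsin(0.14739·sin(-174.075°)) = -96.992 km
|dₓₜ| = 96.992 km

97.0 km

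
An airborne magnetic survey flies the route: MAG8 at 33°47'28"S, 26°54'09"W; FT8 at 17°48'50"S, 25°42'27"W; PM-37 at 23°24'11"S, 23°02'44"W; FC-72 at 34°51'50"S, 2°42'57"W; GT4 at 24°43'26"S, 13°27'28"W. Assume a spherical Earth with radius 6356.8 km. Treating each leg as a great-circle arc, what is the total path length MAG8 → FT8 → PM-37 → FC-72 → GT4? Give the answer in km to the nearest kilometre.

MAG8: φ = -33.79111°, λ = -26.90250°
FT8: φ = -17.81389°, λ = -25.70750°
PM-37: φ = -23.40306°, λ = -23.04556°
FC-72: φ = -34.86389°, λ = -2.71583°
GT4: φ = -24.72389°, λ = -13.45778°
MAG8→FT8: c = 0.279480 rad, d = 1776.60 km
FT8→PM-37: c = 0.106793 rad, d = 678.86 km
PM-37→FC-72: c = 0.367705 rad, d = 2337.43 km
FC-72→GT4: c = 0.240074 rad, d = 1526.10 km
Total = 1776.60 + 678.86 + 2337.43 + 1526.10 = 6318.99 km

6319 km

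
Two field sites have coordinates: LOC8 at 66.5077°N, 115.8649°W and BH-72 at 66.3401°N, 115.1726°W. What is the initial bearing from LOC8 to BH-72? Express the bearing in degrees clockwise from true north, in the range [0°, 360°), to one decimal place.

120.9°

Δλ = 0.6923°
y = sin Δλ · cos φ₂ = 0.004849
x = cos φ₁ sin φ₂ − sin φ₁ cos φ₂ cos Δλ = -0.002898
θ = atan2(y, x) = 120.8681° → 120.8681° (mod 360°)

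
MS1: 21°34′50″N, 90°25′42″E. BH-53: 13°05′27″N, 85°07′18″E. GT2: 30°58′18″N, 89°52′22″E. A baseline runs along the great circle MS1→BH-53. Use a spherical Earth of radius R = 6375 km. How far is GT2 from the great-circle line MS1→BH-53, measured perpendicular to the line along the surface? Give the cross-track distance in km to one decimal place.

MS1: φ = +21.58056°, λ = +90.42833°
BH-53: φ = +13.09083°, λ = +85.12167°
GT2: φ = +30.97167°, λ = +89.87278°
δ₁₃ = central angle MS1→GT2 = 0.164135 rad  (haversine)
θ₁₃ = bearing MS1→GT2 = 357.084°,  θ₁₂ = bearing MS1→BH-53 = 211.658°
dₓₜ = R·arcsin(sin δ₁₃ · sin(θ₁₃ − θ₁₂)) = 6375·arcsin(0.16340·sin(145.426°)) = 591.973 km
|dₓₜ| = 591.973 km

592.0 km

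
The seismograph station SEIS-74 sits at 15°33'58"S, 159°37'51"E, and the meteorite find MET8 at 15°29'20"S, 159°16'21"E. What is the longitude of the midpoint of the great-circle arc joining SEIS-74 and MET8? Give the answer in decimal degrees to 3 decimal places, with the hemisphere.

SEIS-74: φ = -15.56611°, λ = +159.63083°
MET8: φ = -15.48889°, λ = +159.27250°
Bx = cos φ₂ cos Δλ = 0.963663,  By = cos φ₂ sin Δλ = -0.006027
φₘ = atan2(sin φ₁ + sin φ₂, √((cos φ₁ + Bx)² + By²)) = -15.52757°
λₘ = λ₁ + atan2(By, cos φ₁ + Bx) = 159.45163°

159.452°E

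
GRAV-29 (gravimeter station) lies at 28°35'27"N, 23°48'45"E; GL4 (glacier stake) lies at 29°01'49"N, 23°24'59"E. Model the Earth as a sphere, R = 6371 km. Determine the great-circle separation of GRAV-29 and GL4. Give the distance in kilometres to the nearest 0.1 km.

62.3 km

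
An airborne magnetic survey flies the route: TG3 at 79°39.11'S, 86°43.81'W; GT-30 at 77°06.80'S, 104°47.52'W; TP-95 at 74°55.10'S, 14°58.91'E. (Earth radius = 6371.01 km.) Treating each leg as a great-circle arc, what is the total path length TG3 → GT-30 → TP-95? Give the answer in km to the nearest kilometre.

3176 km

TG3: φ = -79.65183°, λ = -86.73017°
GT-30: φ = -77.11333°, λ = -104.79200°
TP-95: φ = -74.91833°, λ = +14.98183°
TG3→GT-30: c = 0.076901 rad, d = 489.94 km
GT-30→TP-95: c = 0.421637 rad, d = 2686.25 km
Total = 489.94 + 2686.25 = 3176.19 km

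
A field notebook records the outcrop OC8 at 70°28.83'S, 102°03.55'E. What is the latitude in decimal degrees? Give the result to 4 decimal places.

70.4805°S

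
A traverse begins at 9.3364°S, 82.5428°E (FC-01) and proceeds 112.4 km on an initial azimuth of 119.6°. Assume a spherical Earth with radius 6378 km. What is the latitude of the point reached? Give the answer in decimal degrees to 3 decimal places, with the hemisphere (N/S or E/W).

δ = d/R = 112.4/6378 = 0.017623 rad
φ₂ = arcsin(sin φ₁ cos δ + cos φ₁ sin δ cos θ)
   = arcsin(-0.16223·0.99984 + 0.98675·0.01762·-0.49394) = -9.83402°
λ₂ = λ₁ + atan2(sin θ sin δ cos φ₁, cos δ − sin φ₁ sin φ₂) = 83.43384°

9.834°S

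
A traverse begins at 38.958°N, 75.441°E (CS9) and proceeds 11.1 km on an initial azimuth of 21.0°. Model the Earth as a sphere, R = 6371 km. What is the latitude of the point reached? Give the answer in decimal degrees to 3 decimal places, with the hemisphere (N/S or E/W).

39.051°N

δ = d/R = 11.1/6371 = 0.001742 rad
φ₂ = arcsin(sin φ₁ cos δ + cos φ₁ sin δ cos θ)
   = arcsin(0.62875·1.00000 + 0.77761·0.00174·0.93358) = 39.05119°
λ₂ = λ₁ + atan2(sin θ sin δ cos φ₁, cos δ − sin φ₁ sin φ₂) = 75.48707°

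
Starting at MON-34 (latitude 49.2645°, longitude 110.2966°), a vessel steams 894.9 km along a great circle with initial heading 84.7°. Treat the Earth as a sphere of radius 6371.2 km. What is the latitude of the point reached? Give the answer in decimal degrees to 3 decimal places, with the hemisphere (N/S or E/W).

δ = d/R = 894.9/6371.2 = 0.140460 rad
φ₂ = arcsin(sin φ₁ cos δ + cos φ₁ sin δ cos θ)
   = arcsin(0.75773·0.99015 + 0.65257·0.14000·0.09237) = 49.35031°
λ₂ = λ₁ + atan2(sin θ sin δ cos φ₁, cos δ − sin φ₁ sin φ₂) = 122.65290°

49.350°N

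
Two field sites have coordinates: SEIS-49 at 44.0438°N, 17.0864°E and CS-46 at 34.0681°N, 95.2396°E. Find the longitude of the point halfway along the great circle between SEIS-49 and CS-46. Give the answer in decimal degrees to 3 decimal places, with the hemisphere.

59.454°E

Bx = cos φ₂ cos Δλ = 0.170061,  By = cos φ₂ sin Δλ = 0.810728
φₘ = atan2(sin φ₁ + sin φ₂, √((cos φ₁ + Bx)² + By²)) = 46.21915°
λₘ = λ₁ + atan2(By, cos φ₁ + Bx) = 59.45399°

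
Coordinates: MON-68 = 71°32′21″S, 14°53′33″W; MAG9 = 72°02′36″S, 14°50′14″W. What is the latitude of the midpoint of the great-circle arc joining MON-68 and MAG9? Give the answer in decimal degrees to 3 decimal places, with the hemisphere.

71.791°S

MON-68: φ = -71.53917°, λ = -14.89250°
MAG9: φ = -72.04333°, λ = -14.83722°
Bx = cos φ₂ cos Δλ = 0.308297,  By = cos φ₂ sin Δλ = 0.000297
φₘ = atan2(sin φ₁ + sin φ₂, √((cos φ₁ + Bx)² + By²)) = -71.79125°
λₘ = λ₁ + atan2(By, cos φ₁ + Bx) = -14.86523°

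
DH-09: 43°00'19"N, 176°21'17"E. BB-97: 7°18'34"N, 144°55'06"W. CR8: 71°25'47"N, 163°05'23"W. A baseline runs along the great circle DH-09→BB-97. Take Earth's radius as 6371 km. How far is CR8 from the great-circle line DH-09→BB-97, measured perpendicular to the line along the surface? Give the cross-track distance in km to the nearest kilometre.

3084 km

DH-09: φ = +43.00528°, λ = +176.35472°
BB-97: φ = +7.30944°, λ = -144.91833°
CR8: φ = +71.42972°, λ = -163.08972°
δ₁₃ = central angle DH-09→CR8 = 0.526407 rad  (haversine)
θ₁₃ = bearing DH-09→CR8 = 12.859°,  θ₁₂ = bearing DH-09→BB-97 = 125.015°
dₓₜ = R·arcsin(sin δ₁₃ · sin(θ₁₃ − θ₁₂)) = 6371·arcsin(0.50243·sin(-112.156°)) = -3083.622 km
|dₓₜ| = 3083.622 km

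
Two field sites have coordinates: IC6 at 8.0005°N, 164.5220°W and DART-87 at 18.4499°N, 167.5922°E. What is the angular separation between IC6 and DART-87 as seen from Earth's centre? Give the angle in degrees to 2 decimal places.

Δφ = 10.4494°,  Δλ = -27.8858°
a = sin²(Δφ/2) + cos φ₁ cos φ₂ sin²(Δλ/2) = 0.062831
c = 2·arcsin(√a) = 0.506727 rad = 29.0333°

29.03°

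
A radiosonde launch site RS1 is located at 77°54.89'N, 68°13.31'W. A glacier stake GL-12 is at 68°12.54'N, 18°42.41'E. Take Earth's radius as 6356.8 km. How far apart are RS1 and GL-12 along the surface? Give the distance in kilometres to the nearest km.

RS1: φ = +77.91483°, λ = -68.22183°
GL-12: φ = +68.20900°, λ = +18.70683°
Δφ = -9.7058°,  Δλ = 86.9287°
a = sin²(Δφ/2) + cos φ₁ cos φ₂ sin²(Δλ/2) = 0.043935
c = 2·arcsin(√a) = 0.422347 rad = 24.1987°
d = R·c = 6356.8 × 0.422347 = 2684.8 km

2685 km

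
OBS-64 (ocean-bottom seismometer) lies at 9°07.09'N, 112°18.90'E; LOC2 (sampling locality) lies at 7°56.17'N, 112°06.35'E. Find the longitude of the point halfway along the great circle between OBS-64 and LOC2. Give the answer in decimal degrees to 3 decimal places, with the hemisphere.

112.210°E

OBS-64: φ = +9.11817°, λ = +112.31500°
LOC2: φ = +7.93617°, λ = +112.10583°
Bx = cos φ₂ cos Δλ = 0.990416,  By = cos φ₂ sin Δλ = -0.003616
φₘ = atan2(sin φ₁ + sin φ₂, √((cos φ₁ + Bx)² + By²)) = 8.52718°
λₘ = λ₁ + atan2(By, cos φ₁ + Bx) = 112.21025°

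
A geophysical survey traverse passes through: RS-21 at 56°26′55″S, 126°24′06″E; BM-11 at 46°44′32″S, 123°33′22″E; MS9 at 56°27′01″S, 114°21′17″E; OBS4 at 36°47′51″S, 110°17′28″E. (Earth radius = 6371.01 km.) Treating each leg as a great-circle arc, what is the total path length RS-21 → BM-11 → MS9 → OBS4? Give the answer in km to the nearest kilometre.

RS-21: φ = -56.44861°, λ = +126.40167°
BM-11: φ = -46.74222°, λ = +123.55611°
MS9: φ = -56.45028°, λ = +114.35472°
OBS4: φ = -36.79750°, λ = +110.29111°
RS-21→BM-11: c = 0.172156 rad, d = 1096.81 km
BM-11→MS9: c = 0.196241 rad, d = 1250.25 km
MS9→OBS4: c = 0.346299 rad, d = 2206.27 km
Total = 1096.81 + 1250.25 + 2206.27 = 4553.33 km

4553 km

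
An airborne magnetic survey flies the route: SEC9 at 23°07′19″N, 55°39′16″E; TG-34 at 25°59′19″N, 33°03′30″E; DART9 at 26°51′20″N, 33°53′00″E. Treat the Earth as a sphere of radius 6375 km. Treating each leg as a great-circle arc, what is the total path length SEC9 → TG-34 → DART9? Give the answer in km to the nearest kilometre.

SEC9: φ = +23.12194°, λ = +55.65444°
TG-34: φ = +25.98861°, λ = +33.05833°
DART9: φ = +26.85556°, λ = +33.88333°
SEC9→TG-34: c = 0.361719 rad, d = 2305.96 km
TG-34→DART9: c = 0.019880 rad, d = 126.74 km
Total = 2305.96 + 126.74 = 2432.69 km

2433 km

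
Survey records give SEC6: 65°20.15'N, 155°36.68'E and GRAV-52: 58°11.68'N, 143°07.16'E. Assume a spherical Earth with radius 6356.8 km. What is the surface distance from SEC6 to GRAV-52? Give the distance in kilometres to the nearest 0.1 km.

1024.7 km

SEC6: φ = +65.33583°, λ = +155.61133°
GRAV-52: φ = +58.19467°, λ = +143.11933°
Δφ = -7.1412°,  Δλ = -12.4920°
a = sin²(Δφ/2) + cos φ₁ cos φ₂ sin²(Δλ/2) = 0.006482
c = 2·arcsin(√a) = 0.161194 rad = 9.2358°
d = R·c = 6356.8 × 0.161194 = 1024.7 km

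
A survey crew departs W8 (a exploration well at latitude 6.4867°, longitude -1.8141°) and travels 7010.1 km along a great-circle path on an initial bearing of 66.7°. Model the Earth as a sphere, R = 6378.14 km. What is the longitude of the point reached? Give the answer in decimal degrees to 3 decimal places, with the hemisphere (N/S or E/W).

61.474°E

δ = d/R = 7010.1/6378.14 = 1.099082 rad
φ₂ = arcsin(sin φ₁ cos δ + cos φ₁ sin δ cos θ)
   = arcsin(0.11297·0.45441 + 0.99360·0.89079·0.39555) = 23.66753°
λ₂ = λ₁ + atan2(sin θ sin δ cos φ₁, cos δ − sin φ₁ sin φ₂) = 61.47384°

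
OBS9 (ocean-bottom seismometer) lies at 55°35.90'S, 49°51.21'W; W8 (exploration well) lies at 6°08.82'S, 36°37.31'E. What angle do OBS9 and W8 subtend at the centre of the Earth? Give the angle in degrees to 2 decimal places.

82.94°

OBS9: φ = -55.59833°, λ = -49.85350°
W8: φ = -6.14700°, λ = +36.62183°
Δφ = 49.4513°,  Δλ = 86.4753°
a = sin²(Δφ/2) + cos φ₁ cos φ₂ sin²(Δλ/2) = 0.438557
c = 2·arcsin(√a) = 1.447599 rad = 82.9413°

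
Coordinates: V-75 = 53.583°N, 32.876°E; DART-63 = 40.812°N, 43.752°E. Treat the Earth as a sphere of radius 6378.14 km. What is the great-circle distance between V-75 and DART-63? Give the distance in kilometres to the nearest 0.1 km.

Δφ = -12.7710°,  Δλ = 10.8760°
a = sin²(Δφ/2) + cos φ₁ cos φ₂ sin²(Δλ/2) = 0.016405
c = 2·arcsin(√a) = 0.256867 rad = 14.7174°
d = R·c = 6378.14 × 0.256867 = 1638.3 km

1638.3 km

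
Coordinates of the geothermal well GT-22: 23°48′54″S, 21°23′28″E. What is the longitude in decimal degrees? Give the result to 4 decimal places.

21° + 23′/60 + 28″/3600 = 21 + 0.38333 + 0.00778 = 21.3911°

21.3911°E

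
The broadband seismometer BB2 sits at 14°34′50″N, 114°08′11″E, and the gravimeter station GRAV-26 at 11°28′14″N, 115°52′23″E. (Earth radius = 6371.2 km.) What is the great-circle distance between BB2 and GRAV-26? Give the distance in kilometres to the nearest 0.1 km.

393.7 km

BB2: φ = +14.58056°, λ = +114.13639°
GRAV-26: φ = +11.47056°, λ = +115.87306°
Δφ = -3.1100°,  Δλ = 1.7367°
a = sin²(Δφ/2) + cos φ₁ cos φ₂ sin²(Δλ/2) = 0.000954
c = 2·arcsin(√a) = 0.061791 rad = 3.5403°
d = R·c = 6371.2 × 0.061791 = 393.7 km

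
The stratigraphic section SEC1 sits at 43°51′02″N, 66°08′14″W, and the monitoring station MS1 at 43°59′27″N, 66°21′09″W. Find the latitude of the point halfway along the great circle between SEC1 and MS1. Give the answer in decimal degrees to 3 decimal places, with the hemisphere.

SEC1: φ = +43.85056°, λ = -66.13722°
MS1: φ = +43.99083°, λ = -66.35250°
Bx = cos φ₂ cos Δλ = 0.719446,  By = cos φ₂ sin Δλ = -0.002703
φₘ = atan2(sin φ₁ + sin φ₂, √((cos φ₁ + Bx)² + By²)) = 43.92074°
λₘ = λ₁ + atan2(By, cos φ₁ + Bx) = -66.24473°

43.921°N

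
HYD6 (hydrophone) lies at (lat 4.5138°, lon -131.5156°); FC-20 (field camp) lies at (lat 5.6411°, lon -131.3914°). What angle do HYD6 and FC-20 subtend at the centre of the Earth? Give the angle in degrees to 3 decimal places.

1.134°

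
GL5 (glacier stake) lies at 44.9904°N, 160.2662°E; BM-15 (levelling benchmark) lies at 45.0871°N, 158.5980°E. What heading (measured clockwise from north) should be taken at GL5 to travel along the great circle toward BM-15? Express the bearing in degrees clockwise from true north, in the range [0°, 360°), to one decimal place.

Δλ = -1.6682°
y = sin Δλ · cos φ₂ = -0.020554
x = cos φ₁ sin φ₂ − sin φ₁ cos φ₂ cos Δλ = 0.001899
θ = atan2(y, x) = -84.7205° → 275.2795° (mod 360°)

275.3°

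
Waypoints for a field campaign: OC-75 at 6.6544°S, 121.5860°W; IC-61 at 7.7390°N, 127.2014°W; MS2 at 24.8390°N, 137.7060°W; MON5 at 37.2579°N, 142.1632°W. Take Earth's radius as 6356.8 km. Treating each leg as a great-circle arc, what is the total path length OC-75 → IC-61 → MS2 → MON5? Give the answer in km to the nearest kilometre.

OC-75→IC-61: c = 0.269558 rad, d = 1713.53 km
IC-61→MS2: c = 0.346043 rad, d = 2199.73 km
MS2→MON5: c = 0.226684 rad, d = 1440.99 km
Total = 1713.53 + 2199.73 + 1440.99 = 5354.24 km

5354 km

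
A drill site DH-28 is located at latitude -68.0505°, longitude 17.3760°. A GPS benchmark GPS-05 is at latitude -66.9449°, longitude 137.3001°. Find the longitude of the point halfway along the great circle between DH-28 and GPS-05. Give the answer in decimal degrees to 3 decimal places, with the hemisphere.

79.645°E

Bx = cos φ₂ cos Δλ = -0.195359,  By = cos φ₂ sin Δλ = 0.339409
φₘ = atan2(sin φ₁ + sin φ₂, √((cos φ₁ + Bx)² + By²)) = -78.27550°
λₘ = λ₁ + atan2(By, cos φ₁ + Bx) = 79.64464°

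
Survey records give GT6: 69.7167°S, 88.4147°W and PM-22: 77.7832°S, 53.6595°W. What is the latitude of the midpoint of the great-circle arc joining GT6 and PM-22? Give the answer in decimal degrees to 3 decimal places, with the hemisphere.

Bx = cos φ₂ cos Δλ = 0.173859,  By = cos φ₂ sin Δλ = 0.120634
φₘ = atan2(sin φ₁ + sin φ₂, √((cos φ₁ + Bx)² + By²)) = -74.41267°
λₘ = λ₁ + atan2(By, cos φ₁ + Bx) = -75.36645°

74.413°S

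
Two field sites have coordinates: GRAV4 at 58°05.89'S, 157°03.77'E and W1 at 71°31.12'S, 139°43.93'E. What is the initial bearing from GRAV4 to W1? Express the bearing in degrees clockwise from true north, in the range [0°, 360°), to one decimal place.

201.1°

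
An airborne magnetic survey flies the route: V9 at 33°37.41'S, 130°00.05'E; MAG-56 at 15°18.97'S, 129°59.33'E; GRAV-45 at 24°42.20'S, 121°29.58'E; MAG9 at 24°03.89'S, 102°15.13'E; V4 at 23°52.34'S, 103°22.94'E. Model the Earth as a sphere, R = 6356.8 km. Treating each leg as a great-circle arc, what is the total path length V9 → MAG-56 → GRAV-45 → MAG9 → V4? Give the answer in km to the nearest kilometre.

5458 km

V9: φ = -33.62350°, λ = +130.00083°
MAG-56: φ = -15.31617°, λ = +129.98883°
GRAV-45: φ = -24.70333°, λ = +121.49300°
MAG9: φ = -24.06483°, λ = +102.25217°
V4: φ = -23.87233°, λ = +103.38233°
V9→MAG-56: c = 0.319523 rad, d = 2031.15 km
MAG-56→GRAV-45: c = 0.214919 rad, d = 1366.20 km
GRAV-45→MAG9: c = 0.305814 rad, d = 1944.00 km
MAG9→V4: c = 0.018335 rad, d = 116.55 km
Total = 2031.15 + 1366.20 + 1944.00 + 116.55 = 5457.89 km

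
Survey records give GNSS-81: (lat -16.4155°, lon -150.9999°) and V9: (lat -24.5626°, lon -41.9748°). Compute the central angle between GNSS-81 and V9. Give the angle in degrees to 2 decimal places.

99.61°

Δφ = -8.1471°,  Δλ = 109.0251°
a = sin²(Δφ/2) + cos φ₁ cos φ₂ sin²(Δλ/2) = 0.583462
c = 2·arcsin(√a) = 1.738506 rad = 99.6090°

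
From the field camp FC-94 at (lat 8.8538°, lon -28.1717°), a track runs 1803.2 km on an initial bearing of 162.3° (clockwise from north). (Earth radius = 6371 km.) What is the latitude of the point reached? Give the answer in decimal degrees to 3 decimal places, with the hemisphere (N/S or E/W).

δ = d/R = 1803.2/6371 = 0.283032 rad
φ₂ = arcsin(sin φ₁ cos δ + cos φ₁ sin δ cos θ)
   = arcsin(0.15391·0.96021 + 0.98808·0.27927·-0.95266) = -6.60873°
λ₂ = λ₁ + atan2(sin θ sin δ cos φ₁, cos δ − sin φ₁ sin φ₂) = -23.26837°

6.609°S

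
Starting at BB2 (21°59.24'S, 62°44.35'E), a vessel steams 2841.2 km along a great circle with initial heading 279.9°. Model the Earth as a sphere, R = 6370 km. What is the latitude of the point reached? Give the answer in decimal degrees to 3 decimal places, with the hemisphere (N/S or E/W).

15.605°S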